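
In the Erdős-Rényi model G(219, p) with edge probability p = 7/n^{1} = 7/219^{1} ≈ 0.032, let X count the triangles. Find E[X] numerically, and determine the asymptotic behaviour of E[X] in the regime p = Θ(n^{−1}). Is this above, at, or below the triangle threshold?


Number of potential triangles: C(219, 3) = 1726669.
Each occurs with probability p³ ≈ (0.032)³ ≈ 3.26559e-05.
By linearity: E[X] = C(219, 3)·p³ ≈ 1726669 · 3.26559e-05 ≈ 56.386.
Here α = 1, so p = 7/n is exactly at the triangle threshold p ~ 1/n. Asymptotically E[X] → c³/6 = 7³/6 = 343/6 ≈ 57.167, a bounded constant. In this regime the triangle count is asymptotically Poisson(c³/6).

E[X] ≈ 56.386; in regime p = Θ(1/n^{1}) E[X] stays bounded (at the triangle threshold p ~ 1/n).


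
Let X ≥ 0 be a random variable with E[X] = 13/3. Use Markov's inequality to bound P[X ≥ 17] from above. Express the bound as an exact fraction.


μ = E[X] = 13/3, a = 17.
Markov: P[X ≥ 17] ≤ μ/a = (13/3)/17 = 13/51.
Numerically: ≈ 0.25490.
(Since a = 17 > μ = 4.33333, the bound 13/51 is < 1 and informative.)

P[X ≥ 17] ≤ 13/51 ≈ 0.25490.


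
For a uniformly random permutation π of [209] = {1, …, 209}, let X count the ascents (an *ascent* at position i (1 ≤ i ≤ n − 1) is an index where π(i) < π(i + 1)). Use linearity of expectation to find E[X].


Write X = Σ X_I over i = 1, …, 208, with X_I the indicator of one ascent.
There are 208 indicators.
For each fixed i, the pair (π(i), π(i+1)) is a uniformly random ordered pair of distinct values from {1, …, 209}; by symmetry P[π(i) < π(i+1)] = 1/2.
By linearity: E[X] = 208 · (1/2) = (209 − 1) · (1/2) = 104 ≈ 104.000.

E[X] = 104 = 104.000.


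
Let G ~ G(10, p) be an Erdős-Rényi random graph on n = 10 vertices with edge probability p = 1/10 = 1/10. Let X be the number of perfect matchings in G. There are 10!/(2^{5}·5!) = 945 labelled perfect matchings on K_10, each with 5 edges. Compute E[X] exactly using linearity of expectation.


K_10 has 10!/(2^{5}·5!) = 945 labelled perfect matchings.
For each such perfect matching H, let X_H = 1 if all 5 edges of H are present in G. Then P[X_H = 1] = p^{5} = (1/10)^{5} = 1/100000.
By linearity of expectation: E[X] = Σ_H E[X_H] = 945 · p^{5} = 945 · 1/100000 = 189/20000.
Numerically: E[X] ≈ 0.00945.

E[X] = 945 · (1/10)^{5} = 189/20000 ≈ 0.00945.


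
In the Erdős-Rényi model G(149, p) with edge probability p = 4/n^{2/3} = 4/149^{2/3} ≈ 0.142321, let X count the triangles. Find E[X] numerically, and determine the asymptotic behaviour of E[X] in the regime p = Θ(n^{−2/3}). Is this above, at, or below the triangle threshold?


Number of potential triangles: C(149, 3) = 540274.
Each occurs with probability p³ ≈ (0.142321)³ ≈ 2.88275303e-03.
By linearity: E[X] = C(149, 3)·p³ ≈ 540274 · 2.88275303e-03 ≈ 1557.476510.
Since α = 2/3 < 1, p = c/n^{2/3} ≫ 1/n is above the triangle threshold p ~ 1/n. Asymptotically E[X] ~ (c³/6)·n^{3(1−α)} = (4³/6)·n^{1} → ∞; triangles are abundant w.h.p.

E[X] ≈ 1557.476510; in regime p = Θ(1/n^{2/3}) E[X] diverges (above the triangle threshold p ~ 1/n).


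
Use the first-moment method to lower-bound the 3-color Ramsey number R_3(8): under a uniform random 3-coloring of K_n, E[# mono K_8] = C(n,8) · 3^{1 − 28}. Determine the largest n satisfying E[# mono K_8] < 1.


We need C(n, 8) · 3^{1 − 28} < 1, i.e. C(n, 8) < 3^{28 − 1} = 7625597484987.
Check values of n near the boundary:
  n = 155: C(155, 8) = 6876747915675; 6876747915675 < 7625597484987? YES
  n = 156: C(156, 8) = 7248464019225; 7248464019225 < 7625597484987? YES
  n = 157: C(157, 8) = 7637643295425; 7637643295425 < 7625597484987? NO
The largest n with C(n, 8) < 7625597484987 is n = 156 (where E[X] = 805384891025/847288609443 ≈ 0.9505). Hence R_3(8) > 156, i.e. R_3(8) ≥ 157.

Largest n = 156; hence R_3(8) > 156.


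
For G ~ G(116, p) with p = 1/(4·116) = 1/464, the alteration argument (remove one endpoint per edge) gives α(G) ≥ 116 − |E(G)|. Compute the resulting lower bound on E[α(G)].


E[|E(G)|] = C(116, 2)·p = 6670 · (1/464) = 115/8.
E[α(G)] ≥ n − E[|E(G)|] = 116 − 115/8 = 813/8.
Numerically: ≈ 101.625000.
(This is only a lower bound; the true E[α(G)] may be larger.)

E[α(G)] ≥ 813/8 ≈ 101.625000.


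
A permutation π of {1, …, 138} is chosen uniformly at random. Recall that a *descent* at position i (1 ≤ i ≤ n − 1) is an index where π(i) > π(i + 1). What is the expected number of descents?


Write X = Σ X_I over i = 1, …, 137, with X_I the indicator of one descent.
There are 137 indicators.
For each fixed i, the pair (π(i), π(i+1)) is a uniformly random ordered pair of distinct values from {1, …, 138}; by symmetry P[π(i) > π(i+1)] = 1/2.
By linearity: E[X] = 137 · (1/2) = (138 − 1) · (1/2) = 137/2 ≈ 68.500000.

E[X] = 137/2 = 68.500000.


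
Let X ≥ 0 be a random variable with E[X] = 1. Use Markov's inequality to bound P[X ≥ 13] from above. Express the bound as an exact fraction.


μ = E[X] = 1, a = 13.
Markov: P[X ≥ 13] ≤ μ/a = (1)/13 = 1/13.
Numerically: ≈ 0.076923.
(Since a = 13 > μ = 1.000000, the bound 1/13 is < 1 and informative.)

P[X ≥ 13] ≤ 1/13 ≈ 0.076923.


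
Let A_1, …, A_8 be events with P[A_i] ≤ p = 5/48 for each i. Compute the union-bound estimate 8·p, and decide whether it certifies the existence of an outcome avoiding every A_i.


Union bound: P[∪_{i=1}^{8} A_i] ≤ Σ_i P[A_i] ≤ 8·p = 8·(5/48) = 5/6.
Numerically: 5/6 ≈ 0.833333.
Is 5/6 < 1? YES.
Since P[∪ A_i] ≤ 5/6 < 1, the complement has P[∩ A_i^c] ≥ 1 − 5/6 = 1/6 > 0, so some outcome avoids every A_i.

8·p = 5/6 ≈ 0.833333; existence CERTIFIED by the union bound.


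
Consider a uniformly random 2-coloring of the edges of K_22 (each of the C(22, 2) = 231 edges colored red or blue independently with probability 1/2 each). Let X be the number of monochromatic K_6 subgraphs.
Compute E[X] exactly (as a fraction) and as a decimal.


Let X = Σ_S X_S over the C(22, 6) = 74613 subsets S of size 6, where X_S = 1 if the K_6 on S is monochromatic.
For a fixed S, the K_6 on S has C(6, 2) = 15 edges. P[all 15 edges red] = (1/2)^15, and likewise for blue, so P[monochromatic] = 2·(1/2)^15 = 2^{1 − 15} = 1/16384.
By linearity: E[X] = C(22, 6) · 2^{1 − 15} = 74613 · 1/16384 = 74613/16384.
Numerically: E[X] ≈ 4.55402.

E[X] = C(22,6)·2^(1−C(6,2)) = 74613/16384 ≈ 4.55402.


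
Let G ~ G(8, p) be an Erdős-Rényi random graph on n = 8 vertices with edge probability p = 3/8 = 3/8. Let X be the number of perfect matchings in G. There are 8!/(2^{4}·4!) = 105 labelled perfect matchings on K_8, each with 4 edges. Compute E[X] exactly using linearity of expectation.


K_8 has 8!/(2^{4}·4!) = 105 labelled perfect matchings.
For each such perfect matching H, let X_H = 1 if all 4 edges of H are present in G. Then P[X_H = 1] = p^{4} = (3/8)^{4} = 81/4096.
By linearity of expectation: E[X] = Σ_H E[X_H] = 105 · p^{4} = 105 · 81/4096 = 8505/4096.
Numerically: E[X] ≈ 2.07642.

E[X] = 105 · (3/8)^{4} = 8505/4096 ≈ 2.07642.


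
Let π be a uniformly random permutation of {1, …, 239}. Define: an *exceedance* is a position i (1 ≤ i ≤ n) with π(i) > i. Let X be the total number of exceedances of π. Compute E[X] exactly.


Write X = Σ_{i=1}^{239} X_i, where X_i = 1_{π(i) > i}.
For each fixed i, π(i) is uniform over {1, …, 239} (marginal of a uniform permutation), so P[π(i) > i] = (n − i)/n. Summing: Σ_{i=1}^{239} (n − i)/n = (0 + 1 + … + 238)/239 = 239(239 − 1)/(2·239) = (239 − 1)/2.
Hence E[X] = Σ_{i=1}^{239} (239 − i)/239 = 119 ≈ 119.000000.

E[X] = 119 = 119.000000.


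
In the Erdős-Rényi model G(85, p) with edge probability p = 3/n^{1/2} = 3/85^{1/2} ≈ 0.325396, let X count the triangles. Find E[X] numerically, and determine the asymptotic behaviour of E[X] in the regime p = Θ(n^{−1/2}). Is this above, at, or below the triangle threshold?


Number of potential triangles: C(85, 3) = 98770.
Each occurs with probability p³ ≈ (0.325396)³ ≈ 3.44536609e-02.
By linearity: E[X] = C(85, 3)·p³ ≈ 98770 · 3.44536609e-02 ≈ 3402.988092.
Since α = 1/2 < 1, p = c/n^{1/2} ≫ 1/n is above the triangle threshold p ~ 1/n. Asymptotically E[X] ~ (c³/6)·n^{3(1−α)} = (3³/6)·n^{1.5} → ∞; triangles are abundant w.h.p.

E[X] ≈ 3402.988092; in regime p = Θ(1/n^{1/2}) E[X] diverges (above the triangle threshold p ~ 1/n).


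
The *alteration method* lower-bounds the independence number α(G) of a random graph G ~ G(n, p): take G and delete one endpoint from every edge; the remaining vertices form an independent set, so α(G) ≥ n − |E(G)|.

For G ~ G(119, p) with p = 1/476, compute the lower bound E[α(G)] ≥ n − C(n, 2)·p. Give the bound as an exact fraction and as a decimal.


E[|E(G)|] = C(119, 2)·p = 7021 · (1/476) = 59/4.
E[α(G)] ≥ n − E[|E(G)|] = 119 − 59/4 = 417/4.
Numerically: ≈ 104.25000.
(This is only a lower bound; the true E[α(G)] may be larger.)

E[α(G)] ≥ 417/4 ≈ 104.25000.


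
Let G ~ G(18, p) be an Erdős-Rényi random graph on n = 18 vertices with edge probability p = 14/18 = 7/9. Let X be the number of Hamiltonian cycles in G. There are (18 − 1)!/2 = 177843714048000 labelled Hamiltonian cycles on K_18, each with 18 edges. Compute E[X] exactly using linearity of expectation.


K_18 has (18 − 1)!/2 = 177843714048000 labelled Hamiltonian cycles.
For each such Hamiltonian cycle H, let X_H = 1 if all 18 edges of H are present in G. Then P[X_H = 1] = p^{18} = (7/9)^{18} = 1628413597910449/150094635296999121.
By linearity: E[X] = Σ_H E[X_H] = 177843714048000 · p^{18} = 177843714048000 · 1628413597910449/150094635296999121 = 397260798708725298034688000/205891132094649.
Numerically: E[X] ≈ 1.92947e+12.

E[X] = 177843714048000 · (7/9)^{18} = 397260798708725298034688000/205891132094649 ≈ 1.92947e+12.


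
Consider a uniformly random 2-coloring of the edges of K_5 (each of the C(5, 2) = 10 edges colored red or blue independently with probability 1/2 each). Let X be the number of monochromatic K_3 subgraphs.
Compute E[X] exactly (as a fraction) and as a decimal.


Let X = Σ_S X_S over the C(5, 3) = 10 subsets S of size 3, where X_S = 1 if the K_3 on S is monochromatic.
For a fixed S, the K_3 on S has C(3, 2) = 3 edges. P[all 3 edges red] = (1/2)^3, and likewise for blue, so P[monochromatic] = 2·(1/2)^3 = 2^{1 − 3} = 1/4.
By linearity of expectation: E[X] = C(5, 3) · 2^{1 − 3} = 10 · 1/4 = 5/2.
Numerically: E[X] ≈ 2.5000.

E[X] = C(5,3)·2^(1−C(3,2)) = 5/2 ≈ 2.5000.


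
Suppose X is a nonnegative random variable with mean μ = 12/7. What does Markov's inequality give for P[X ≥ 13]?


μ = E[X] = 12/7, a = 13.
Markov: P[X ≥ 13] ≤ μ/a = (12/7)/13 = 12/91.
Numerically: ≈ 0.13187.
(Since a = 13 > μ = 1.71429, the bound 12/91 is < 1 and informative.)

P[X ≥ 13] ≤ 12/91 ≈ 0.13187.


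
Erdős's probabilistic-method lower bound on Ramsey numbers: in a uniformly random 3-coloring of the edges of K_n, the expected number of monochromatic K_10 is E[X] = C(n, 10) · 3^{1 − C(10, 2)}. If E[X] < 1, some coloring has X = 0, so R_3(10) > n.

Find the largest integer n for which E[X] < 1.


We need C(n, 10) · 3^{1 − 45} < 1, i.e. C(n, 10) < 3^{45 − 1} = 984770902183611232881.
Check values of n near the boundary:
  n = 570: C(570, 10) = 921524823451961408691; 921524823451961408691 < 984770902183611232881? YES
  n = 571: C(571, 10) = 937951290893172842001; 937951290893172842001 < 984770902183611232881? YES
  n = 572: C(572, 10) = 954640815642161682606; 954640815642161682606 < 984770902183611232881? YES
  n = 573: C(573, 10) = 971597135635805762226; 971597135635805762226 < 984770902183611232881? YES
  n = 574: C(574, 10) = 988824035203816502691; 988824035203816502691 < 984770902183611232881? NO
  n = 575: C(575, 10) = 1006325345561406175305; 1006325345561406175305 < 984770902183611232881? NO
The largest n with C(n, 10) < 984770902183611232881 is n = 573 (where E[X] = 35985079097622435638/36472996377170786403 ≈ 0.9866225). Hence R_3(10) > 573, i.e. R_3(10) ≥ 574.

Largest n = 573; hence R_3(10) > 573.


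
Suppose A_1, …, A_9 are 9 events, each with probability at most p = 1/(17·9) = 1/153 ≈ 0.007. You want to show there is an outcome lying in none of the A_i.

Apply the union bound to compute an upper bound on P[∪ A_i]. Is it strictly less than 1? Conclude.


Union bound: P[∪_{i=1}^{9} A_i] ≤ Σ_i P[A_i] ≤ 9·p = 9·(1/153) = 1/17.
Numerically: 1/17 ≈ 0.059.
Is 1/17 < 1? YES.
Since P[∪ A_i] ≤ 1/17 < 1, the complement has P[∩ A_i^c] ≥ 1 − 1/17 = 16/17 > 0, so some outcome avoids every A_i.

9·p = 1/17 ≈ 0.059; existence CERTIFIED by the union bound.


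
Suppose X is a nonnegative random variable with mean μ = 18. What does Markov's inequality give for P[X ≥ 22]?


μ = E[X] = 18, a = 22.
Markov: P[X ≥ 22] ≤ μ/a = (18)/22 = 9/11.
Numerically: ≈ 0.818182.
(Since a = 22 > μ = 18.000000, the bound 9/11 is < 1 and informative.)

P[X ≥ 22] ≤ 9/11 ≈ 0.818182.


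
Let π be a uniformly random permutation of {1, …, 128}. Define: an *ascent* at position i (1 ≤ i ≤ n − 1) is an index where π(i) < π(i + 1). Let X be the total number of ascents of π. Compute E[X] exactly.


Write X = Σ X_I over i = 1, …, 127, with X_I the indicator of one ascent.
There are 127 indicators.
For each fixed i, the pair (π(i), π(i+1)) is a uniformly random ordered pair of distinct values from {1, …, 128}; by symmetry P[π(i) < π(i+1)] = 1/2.
By linearity: E[X] = 127 · (1/2) = (128 − 1) · (1/2) = 127/2 ≈ 63.500.

E[X] = 127/2 = 63.500.


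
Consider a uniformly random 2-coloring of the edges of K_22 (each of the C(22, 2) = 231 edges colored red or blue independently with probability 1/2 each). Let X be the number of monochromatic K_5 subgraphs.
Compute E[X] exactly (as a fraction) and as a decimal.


Let X = Σ_S X_S over the C(22, 5) = 26334 subsets S of size 5, where X_S = 1 if the K_5 on S is monochromatic.
For a fixed S, the K_5 on S has C(5, 2) = 10 edges. P[all 10 edges red] = (1/2)^10, and likewise for blue, so P[monochromatic] = 2·(1/2)^10 = 2^{1 − 10} = 1/512.
By linearity: E[X] = C(22, 5) · 2^{1 − 10} = 26334 · 1/512 = 13167/256.
Numerically: E[X] ≈ 51.434.

E[X] = C(22,5)·2^(1−C(5,2)) = 13167/256 ≈ 51.434.


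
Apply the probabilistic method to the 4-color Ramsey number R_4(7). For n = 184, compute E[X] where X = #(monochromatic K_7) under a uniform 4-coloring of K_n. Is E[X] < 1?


E[X] = C(184, 7) · 4^{1 − 21} = 1262216571096 · 4^{−20} = 1262216571096/1099511627776.
As a reduced fraction: E[X] = 157777071387/137438953472 ≈ 1.14798.
Is E[X] < 1? NO.
Since E[X] ≥ 1, the first-moment bound is inconclusive at n = 184; it does NOT by itself certify R_4(7) > 184.

E[X] = 157777071387/137438953472 ≈ 1.14798; E[X] ≥ 1; first-moment method inconclusive here.


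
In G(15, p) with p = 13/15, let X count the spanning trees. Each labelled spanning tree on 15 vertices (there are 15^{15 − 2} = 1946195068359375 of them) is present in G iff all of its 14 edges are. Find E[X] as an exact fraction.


K_15 has 15^{15 − 2} = 1946195068359375 labelled spanning trees.
For each such spanning tree H, let X_H = 1 if all 14 edges of H are present in G. Then P[X_H = 1] = p^{14} = (13/15)^{14} = 3937376385699289/29192926025390625.
Summing the indicators: E[X] = Σ_H E[X_H] = 1946195068359375 · p^{14} = 1946195068359375 · 3937376385699289/29192926025390625 = 3937376385699289/15.
Numerically: E[X] ≈ 2.6249e+14.

E[X] = 1946195068359375 · (13/15)^{14} = 3937376385699289/15 ≈ 2.6249e+14.


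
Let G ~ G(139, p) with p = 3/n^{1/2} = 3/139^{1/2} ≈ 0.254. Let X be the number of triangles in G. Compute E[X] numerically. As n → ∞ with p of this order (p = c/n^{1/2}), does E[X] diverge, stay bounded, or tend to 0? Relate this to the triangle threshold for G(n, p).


Number of potential triangles: C(139, 3) = 437989.
Each occurs with probability p³ ≈ (0.254)³ ≈ 1.64756e-02.
By linearity: E[X] = C(139, 3)·p³ ≈ 437989 · 1.64756e-02 ≈ 7216.137.
Since α = 1/2 < 1, p = c/n^{1/2} ≫ 1/n is above the triangle threshold p ~ 1/n. Asymptotically E[X] ~ (c³/6)·n^{3(1−α)} = (3³/6)·n^{1.5} → ∞; triangles are abundant w.h.p.

E[X] ≈ 7216.137; in regime p = Θ(1/n^{1/2}) E[X] diverges (above the triangle threshold p ~ 1/n).


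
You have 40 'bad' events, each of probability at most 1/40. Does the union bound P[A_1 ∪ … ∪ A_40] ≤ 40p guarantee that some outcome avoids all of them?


Union bound: P[∪_{i=1}^{40} A_i] ≤ Σ_i P[A_i] ≤ 40·p = 40·(1/40) = 1.
Numerically: 1 ≈ 1.0000.
Is 1 < 1? NO.
Since the bound 1 is ≥ 1, the union bound is uninformative here; it does NOT by itself certify existence.

40·p = 1 ≈ 1.0000; existence NOT certified by the union bound.


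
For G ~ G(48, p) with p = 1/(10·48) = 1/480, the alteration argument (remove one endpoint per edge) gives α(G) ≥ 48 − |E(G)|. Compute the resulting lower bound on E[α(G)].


E[|E(G)|] = C(48, 2)·p = 1128 · (1/480) = 47/20.
E[α(G)] ≥ n − E[|E(G)|] = 48 − 47/20 = 913/20.
Numerically: ≈ 45.650.
(This is only a lower bound; the true E[α(G)] may be larger.)

E[α(G)] ≥ 913/20 ≈ 45.650.


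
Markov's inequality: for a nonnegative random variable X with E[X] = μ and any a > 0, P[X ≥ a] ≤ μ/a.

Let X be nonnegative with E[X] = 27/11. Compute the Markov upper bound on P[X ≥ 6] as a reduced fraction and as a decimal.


μ = E[X] = 27/11, a = 6.
Markov: P[X ≥ 6] ≤ μ/a = (27/11)/6 = 9/22.
Numerically: ≈ 0.409.
(Since a = 6 > μ = 2.455, the bound 9/22 is < 1 and informative.)

P[X ≥ 6] ≤ 9/22 ≈ 0.409.


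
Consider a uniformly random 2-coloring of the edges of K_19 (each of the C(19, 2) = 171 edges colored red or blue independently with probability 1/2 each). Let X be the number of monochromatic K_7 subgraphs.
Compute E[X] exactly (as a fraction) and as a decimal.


Let X = Σ_S X_S over the C(19, 7) = 50388 subsets S of size 7, where X_S = 1 if the K_7 on S is monochromatic.
For a fixed S, the K_7 on S has C(7, 2) = 21 edges. P[all 21 edges red] = (1/2)^21, and likewise for blue, so P[monochromatic] = 2·(1/2)^21 = 2^{1 − 21} = 1/1048576.
By linearity of expectation: E[X] = C(19, 7) · 2^{1 − 21} = 50388 · 1/1048576 = 12597/262144.
Numerically: E[X] ≈ 0.048.

E[X] = C(19,7)·2^(1−C(7,2)) = 12597/262144 ≈ 0.048.


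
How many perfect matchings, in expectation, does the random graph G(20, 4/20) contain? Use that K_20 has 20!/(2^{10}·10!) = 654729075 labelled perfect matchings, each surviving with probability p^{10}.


K_20 has 20!/(2^{10}·10!) = 654729075 labelled perfect matchings.
For each such perfect matching H, let X_H = 1 if all 10 edges of H are present in G. Then P[X_H = 1] = p^{10} = (1/5)^{10} = 1/9765625.
By linearity: E[X] = Σ_H E[X_H] = 654729075 · p^{10} = 654729075 · 1/9765625 = 26189163/390625.
Numerically: E[X] ≈ 67.04.

E[X] = 654729075 · (1/5)^{10} = 26189163/390625 ≈ 67.04.


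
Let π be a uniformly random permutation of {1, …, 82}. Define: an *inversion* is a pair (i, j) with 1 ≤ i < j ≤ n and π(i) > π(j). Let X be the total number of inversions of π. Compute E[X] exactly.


Write X = Σ X_I over the C(82, 2) = 3321 pairs i < j, with X_I the indicator of one inversion.
There are 3321 indicators.
For each fixed pair i < j, the values π(i) and π(j) are two distinct elements of {1, …, 82} in uniformly random order; by symmetry P[π(i) > π(j)] = 1/2.
By linearity: E[X] = 3321 · (1/2) = C(82, 2) · (1/2) = 3321/2 = 3321/2 ≈ 1660.500000.

E[X] = 3321/2 = 1660.500000.


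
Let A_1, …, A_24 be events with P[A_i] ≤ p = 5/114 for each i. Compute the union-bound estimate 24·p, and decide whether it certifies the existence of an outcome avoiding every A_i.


Union bound: P[∪_{i=1}^{24} A_i] ≤ Σ_i P[A_i] ≤ 24·p = 24·(5/114) = 20/19.
Numerically: 20/19 ≈ 1.0526.
Is 20/19 < 1? NO.
Since the bound 20/19 is ≥ 1, the union bound is uninformative here; it does NOT by itself certify existence.

24·p = 20/19 ≈ 1.0526; existence NOT certified by the union bound.


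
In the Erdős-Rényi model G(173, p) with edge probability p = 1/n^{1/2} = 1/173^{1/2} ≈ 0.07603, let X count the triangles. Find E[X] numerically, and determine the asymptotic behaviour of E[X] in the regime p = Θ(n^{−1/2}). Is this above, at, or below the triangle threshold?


Number of potential triangles: C(173, 3) = 848046.
Each occurs with probability p³ ≈ (0.07603)³ ≈ 4.394716e-04.
By linearity: E[X] = C(173, 3)·p³ ≈ 848046 · 4.394716e-04 ≈ 372.6922.
Since α = 1/2 < 1, p = c/n^{1/2} ≫ 1/n is above the triangle threshold p ~ 1/n. Asymptotically E[X] ~ (c³/6)·n^{3(1−α)} = (1³/6)·n^{1.5} → ∞; triangles are abundant w.h.p.

E[X] ≈ 372.6922; in regime p = Θ(1/n^{1/2}) E[X] diverges (above the triangle threshold p ~ 1/n).


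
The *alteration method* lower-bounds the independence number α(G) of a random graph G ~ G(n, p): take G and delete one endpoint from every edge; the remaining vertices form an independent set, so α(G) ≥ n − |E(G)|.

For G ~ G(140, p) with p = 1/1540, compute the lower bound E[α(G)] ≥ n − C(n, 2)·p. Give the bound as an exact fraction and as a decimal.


E[|E(G)|] = C(140, 2)·p = 9730 · (1/1540) = 139/22.
E[α(G)] ≥ n − E[|E(G)|] = 140 − 139/22 = 2941/22.
Numerically: ≈ 133.682.
(This is only a lower bound; the true E[α(G)] may be larger.)

E[α(G)] ≥ 2941/22 ≈ 133.682.


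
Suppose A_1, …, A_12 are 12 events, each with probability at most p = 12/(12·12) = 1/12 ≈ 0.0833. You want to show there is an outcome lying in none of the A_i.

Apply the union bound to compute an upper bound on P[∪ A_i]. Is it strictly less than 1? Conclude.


Union bound: P[∪_{i=1}^{12} A_i] ≤ Σ_i P[A_i] ≤ 12·p = 12·(1/12) = 1.
Numerically: 1 ≈ 1.0000.
Is 1 < 1? NO.
Since the bound 1 is ≥ 1, the union bound is uninformative here; it does NOT by itself certify existence.

12·p = 1 ≈ 1.0000; existence NOT certified by the union bound.


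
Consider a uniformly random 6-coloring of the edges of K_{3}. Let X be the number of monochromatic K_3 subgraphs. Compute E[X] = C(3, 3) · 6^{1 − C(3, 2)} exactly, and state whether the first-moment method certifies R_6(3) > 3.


E[X] = C(3, 3) · 6^{1 − 3} = 1 · 6^{−2} = 1/36.
As a reduced fraction: E[X] = 1/36 ≈ 0.0277778.
Is E[X] < 1? YES.
Since E[X] < 1, there exists a 6-coloring of K_{3} with no monochromatic K_3; hence R_6(3) > 3.

E[X] = 1/36 ≈ 0.0277778; E[X] < 1, so R_6(3) > 3.


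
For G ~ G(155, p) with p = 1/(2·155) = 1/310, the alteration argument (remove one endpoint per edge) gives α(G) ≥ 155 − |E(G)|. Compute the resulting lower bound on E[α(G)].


E[|E(G)|] = C(155, 2)·p = 11935 · (1/310) = 77/2.
E[α(G)] ≥ n − E[|E(G)|] = 155 − 77/2 = 233/2.
Numerically: ≈ 116.500.
(This is only a lower bound; the true E[α(G)] may be larger.)

E[α(G)] ≥ 233/2 ≈ 116.500.


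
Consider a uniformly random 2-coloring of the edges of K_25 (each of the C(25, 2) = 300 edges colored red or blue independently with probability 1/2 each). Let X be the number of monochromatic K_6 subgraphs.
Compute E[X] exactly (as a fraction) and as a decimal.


Let X = Σ_S X_S over the C(25, 6) = 177100 subsets S of size 6, where X_S = 1 if the K_6 on S is monochromatic.
For a fixed S, the K_6 on S has C(6, 2) = 15 edges. P[all 15 edges red] = (1/2)^15, and likewise for blue, so P[monochromatic] = 2·(1/2)^15 = 2^{1 − 15} = 1/16384.
Summing: E[X] = C(25, 6) · 2^{1 − 15} = 177100 · 1/16384 = 44275/4096.
Numerically: E[X] ≈ 10.80933.

E[X] = C(25,6)·2^(1−C(6,2)) = 44275/4096 ≈ 10.80933.


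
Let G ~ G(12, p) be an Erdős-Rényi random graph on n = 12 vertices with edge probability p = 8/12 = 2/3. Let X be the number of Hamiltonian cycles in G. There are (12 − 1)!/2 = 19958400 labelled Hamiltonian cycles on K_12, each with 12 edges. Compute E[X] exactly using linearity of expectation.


K_12 has (12 − 1)!/2 = 19958400 labelled Hamiltonian cycles.
For each such Hamiltonian cycle H, let X_H = 1 if all 12 edges of H are present in G. Then P[X_H = 1] = p^{12} = (2/3)^{12} = 4096/531441.
By linearity: E[X] = Σ_H E[X_H] = 19958400 · p^{12} = 19958400 · 4096/531441 = 1009254400/6561.
Numerically: E[X] ≈ 1.5383e+05.

E[X] = 19958400 · (2/3)^{12} = 1009254400/6561 ≈ 1.5383e+05.


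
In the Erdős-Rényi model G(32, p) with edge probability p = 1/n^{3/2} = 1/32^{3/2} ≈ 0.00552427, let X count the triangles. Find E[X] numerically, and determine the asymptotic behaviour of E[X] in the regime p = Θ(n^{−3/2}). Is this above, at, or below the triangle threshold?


Number of potential triangles: C(32, 3) = 4960.
Each occurs with probability p³ ≈ (0.00552427)³ ≈ 1.68587394e-07.
By linearity: E[X] = C(32, 3)·p³ ≈ 4960 · 1.68587394e-07 ≈ 0.000836.
Since α = 3/2 > 1, p = c/n^{3/2} = o(1/n) is below the triangle threshold p ~ 1/n. Asymptotically E[X] ~ (c³/6)·n^{3(1−α)} = (1³/6)·n^{-1.5} → 0, so by Markov's inequality G has no triangles w.h.p.

E[X] ≈ 0.000836; in regime p = Θ(1/n^{3/2}) E[X] tends to 0 (below the triangle threshold p ~ 1/n).


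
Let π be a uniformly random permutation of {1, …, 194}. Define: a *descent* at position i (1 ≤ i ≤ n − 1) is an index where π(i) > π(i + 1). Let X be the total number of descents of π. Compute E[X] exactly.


Write X = Σ X_I over i = 1, …, 193, with X_I the indicator of one descent.
There are 193 indicators.
For each fixed i, the pair (π(i), π(i+1)) is a uniformly random ordered pair of distinct values from {1, …, 194}; by symmetry P[π(i) > π(i+1)] = 1/2.
By linearity: E[X] = 193 · (1/2) = (194 − 1) · (1/2) = 193/2 ≈ 96.500000.

E[X] = 193/2 = 96.500000.


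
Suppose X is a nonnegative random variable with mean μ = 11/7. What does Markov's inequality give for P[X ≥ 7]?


μ = E[X] = 11/7, a = 7.
Markov: P[X ≥ 7] ≤ μ/a = (11/7)/7 = 11/49.
Numerically: ≈ 0.224.
(Since a = 7 > μ = 1.571, the bound 11/49 is < 1 and informative.)

P[X ≥ 7] ≤ 11/49 ≈ 0.224.


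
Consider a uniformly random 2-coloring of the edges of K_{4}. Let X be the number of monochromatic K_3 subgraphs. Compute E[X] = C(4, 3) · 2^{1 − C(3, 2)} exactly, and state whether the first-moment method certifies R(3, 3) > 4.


E[X] = C(4, 3) · 2^{1 − 3} = 4 · 2^{−2} = 4/4.
As a reduced fraction: E[X] = 1 ≈ 1.0000000.
Is E[X] < 1? NO.
Since E[X] ≥ 1, the first-moment bound is inconclusive at n = 4; it does NOT by itself certify R(3, 3) > 4.

E[X] = 1 ≈ 1.0000000; E[X] ≥ 1; first-moment method inconclusive here.


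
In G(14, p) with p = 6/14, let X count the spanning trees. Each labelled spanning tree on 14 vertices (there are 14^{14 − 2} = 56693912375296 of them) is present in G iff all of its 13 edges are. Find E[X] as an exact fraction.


K_14 has 14^{14 − 2} = 56693912375296 labelled spanning trees.
For each such spanning tree H, let X_H = 1 if all 13 edges of H are present in G. Then P[X_H = 1] = p^{13} = (3/7)^{13} = 1594323/96889010407.
By linearity of expectation: E[X] = Σ_H E[X_H] = 56693912375296 · p^{13} = 56693912375296 · 1594323/96889010407 = 6530347008/7.
Numerically: E[X] ≈ 9.32907e+08.

E[X] = 56693912375296 · (3/7)^{13} = 6530347008/7 ≈ 9.32907e+08.


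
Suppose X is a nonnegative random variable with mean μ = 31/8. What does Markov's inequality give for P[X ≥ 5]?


μ = E[X] = 31/8, a = 5.
Markov: P[X ≥ 5] ≤ μ/a = (31/8)/5 = 31/40.
Numerically: ≈ 0.775000.
(Since a = 5 > μ = 3.875000, the bound 31/40 is < 1 and informative.)

P[X ≥ 5] ≤ 31/40 ≈ 0.775000.


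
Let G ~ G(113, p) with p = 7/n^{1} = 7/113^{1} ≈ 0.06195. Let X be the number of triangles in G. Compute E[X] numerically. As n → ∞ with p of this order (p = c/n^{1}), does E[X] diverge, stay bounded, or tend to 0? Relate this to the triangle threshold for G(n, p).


Number of potential triangles: C(113, 3) = 234136.
Each occurs with probability p³ ≈ (0.06195)³ ≈ 2.377162e-04.
By linearity: E[X] = C(113, 3)·p³ ≈ 234136 · 2.377162e-04 ≈ 55.6579.
Here α = 1, so p = 7/n is exactly at the triangle threshold p ~ 1/n. Asymptotically E[X] → c³/6 = 7³/6 = 343/6 ≈ 57.1667, a bounded constant. In this regime the triangle count is asymptotically Poisson(c³/6).

E[X] ≈ 55.6579; in regime p = Θ(1/n^{1}) E[X] stays bounded (at the triangle threshold p ~ 1/n).


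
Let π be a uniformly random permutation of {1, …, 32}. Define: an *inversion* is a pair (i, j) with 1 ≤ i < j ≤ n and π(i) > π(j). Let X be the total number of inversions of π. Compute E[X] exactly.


Write X = Σ X_I over the C(32, 2) = 496 pairs i < j, with X_I the indicator of one inversion.
There are 496 indicators.
For each fixed pair i < j, the values π(i) and π(j) are two distinct elements of {1, …, 32} in uniformly random order; by symmetry P[π(i) > π(j)] = 1/2.
By linearity: E[X] = 496 · (1/2) = C(32, 2) · (1/2) = 496/2 = 248 ≈ 248.000.

E[X] = 248 = 248.000.


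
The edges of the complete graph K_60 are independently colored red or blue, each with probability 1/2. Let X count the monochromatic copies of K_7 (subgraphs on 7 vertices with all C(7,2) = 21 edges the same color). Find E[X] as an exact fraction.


Let X = Σ_S X_S over the C(60, 7) = 386206920 subsets S of size 7, where X_S = 1 if the K_7 on S is monochromatic.
For a fixed S, the K_7 on S has C(7, 2) = 21 edges. P[all 21 edges red] = (1/2)^21, and likewise for blue, so P[monochromatic] = 2·(1/2)^21 = 2^{1 − 21} = 1/1048576.
Summing: E[X] = C(60, 7) · 2^{1 − 21} = 386206920 · 1/1048576 = 48275865/131072.
Numerically: E[X] ≈ 368.31562.

E[X] = C(60,7)·2^(1−C(7,2)) = 48275865/131072 ≈ 368.31562.


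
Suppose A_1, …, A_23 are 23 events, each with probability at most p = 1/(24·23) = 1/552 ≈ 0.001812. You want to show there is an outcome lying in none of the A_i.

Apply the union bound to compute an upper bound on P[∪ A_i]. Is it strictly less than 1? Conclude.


Union bound: P[∪_{i=1}^{23} A_i] ≤ Σ_i P[A_i] ≤ 23·p = 23·(1/552) = 1/24.
Numerically: 1/24 ≈ 0.041667.
Is 1/24 < 1? YES.
Since P[∪ A_i] ≤ 1/24 < 1, the complement has P[∩ A_i^c] ≥ 1 − 1/24 = 23/24 > 0, so some outcome avoids every A_i.

23·p = 1/24 ≈ 0.041667; existence CERTIFIED by the union bound.


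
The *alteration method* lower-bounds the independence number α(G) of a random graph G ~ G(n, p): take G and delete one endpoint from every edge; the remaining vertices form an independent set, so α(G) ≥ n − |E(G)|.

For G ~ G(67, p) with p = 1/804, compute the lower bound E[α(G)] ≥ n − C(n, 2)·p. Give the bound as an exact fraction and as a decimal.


E[|E(G)|] = C(67, 2)·p = 2211 · (1/804) = 11/4.
E[α(G)] ≥ n − E[|E(G)|] = 67 − 11/4 = 257/4.
Numerically: ≈ 64.25000.
(This is only a lower bound; the true E[α(G)] may be larger.)

E[α(G)] ≥ 257/4 ≈ 64.25000.


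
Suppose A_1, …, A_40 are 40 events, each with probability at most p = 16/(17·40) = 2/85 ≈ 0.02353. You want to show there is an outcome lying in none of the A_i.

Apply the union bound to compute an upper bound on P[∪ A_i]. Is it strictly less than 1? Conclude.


Union bound: P[∪_{i=1}^{40} A_i] ≤ Σ_i P[A_i] ≤ 40·p = 40·(2/85) = 16/17.
Numerically: 16/17 ≈ 0.94118.
Is 16/17 < 1? YES.
Since P[∪ A_i] ≤ 16/17 < 1, the complement has P[∩ A_i^c] ≥ 1 − 16/17 = 1/17 > 0, so some outcome avoids every A_i.

40·p = 16/17 ≈ 0.94118; existence CERTIFIED by the union bound.


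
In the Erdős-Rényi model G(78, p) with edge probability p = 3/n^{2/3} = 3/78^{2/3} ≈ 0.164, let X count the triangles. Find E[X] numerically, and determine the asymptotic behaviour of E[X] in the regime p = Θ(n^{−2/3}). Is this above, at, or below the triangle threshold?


Number of potential triangles: C(78, 3) = 76076.
Each occurs with probability p³ ≈ (0.164)³ ≈ 4.43787e-03.
By linearity: E[X] = C(78, 3)·p³ ≈ 76076 · 4.43787e-03 ≈ 337.615.
Since α = 2/3 < 1, p = c/n^{2/3} ≫ 1/n is above the triangle threshold p ~ 1/n. Asymptotically E[X] ~ (c³/6)·n^{3(1−α)} = (3³/6)·n^{1} → ∞; triangles are abundant w.h.p.

E[X] ≈ 337.615; in regime p = Θ(1/n^{2/3}) E[X] diverges (above the triangle threshold p ~ 1/n).


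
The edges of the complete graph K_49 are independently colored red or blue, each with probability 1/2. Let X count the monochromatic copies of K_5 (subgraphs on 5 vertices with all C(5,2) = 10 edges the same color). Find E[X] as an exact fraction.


Let X = Σ_S X_S over the C(49, 5) = 1906884 subsets S of size 5, where X_S = 1 if the K_5 on S is monochromatic.
For a fixed S, the K_5 on S has C(5, 2) = 10 edges. P[all 10 edges red] = (1/2)^10, and likewise for blue, so P[monochromatic] = 2·(1/2)^10 = 2^{1 − 10} = 1/512.
Summing: E[X] = C(49, 5) · 2^{1 − 10} = 1906884 · 1/512 = 476721/128.
Numerically: E[X] ≈ 3724.3828.

E[X] = C(49,5)·2^(1−C(5,2)) = 476721/128 ≈ 3724.3828.


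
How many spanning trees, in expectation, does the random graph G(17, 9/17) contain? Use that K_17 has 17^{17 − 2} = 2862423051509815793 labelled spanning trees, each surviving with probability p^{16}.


K_17 has 17^{17 − 2} = 2862423051509815793 labelled spanning trees.
For each such spanning tree H, let X_H = 1 if all 16 edges of H are present in G. Then P[X_H = 1] = p^{16} = (9/17)^{16} = 1853020188851841/48661191875666868481.
By linearity of expectation: E[X] = Σ_H E[X_H] = 2862423051509815793 · p^{16} = 2862423051509815793 · 1853020188851841/48661191875666868481 = 1853020188851841/17.
Numerically: E[X] ≈ 1.09e+14.

E[X] = 2862423051509815793 · (9/17)^{16} = 1853020188851841/17 ≈ 1.09e+14.


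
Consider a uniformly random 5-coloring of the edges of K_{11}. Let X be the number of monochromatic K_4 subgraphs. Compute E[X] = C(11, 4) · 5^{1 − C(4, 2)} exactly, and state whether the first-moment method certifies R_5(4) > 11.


E[X] = C(11, 4) · 5^{1 − 6} = 330 · 5^{−5} = 330/3125.
As a reduced fraction: E[X] = 66/625 ≈ 0.1056000.
Is E[X] < 1? YES.
Since E[X] < 1, there exists a 5-coloring of K_{11} with no monochromatic K_4; hence R_5(4) > 11.

E[X] = 66/625 ≈ 0.1056000; E[X] < 1, so R_5(4) > 11.


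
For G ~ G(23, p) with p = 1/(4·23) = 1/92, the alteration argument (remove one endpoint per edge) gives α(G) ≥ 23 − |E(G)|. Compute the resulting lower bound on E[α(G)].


E[|E(G)|] = C(23, 2)·p = 253 · (1/92) = 11/4.
E[α(G)] ≥ n − E[|E(G)|] = 23 − 11/4 = 81/4.
Numerically: ≈ 20.250000.
(This is only a lower bound; the true E[α(G)] may be larger.)

E[α(G)] ≥ 81/4 ≈ 20.250000.


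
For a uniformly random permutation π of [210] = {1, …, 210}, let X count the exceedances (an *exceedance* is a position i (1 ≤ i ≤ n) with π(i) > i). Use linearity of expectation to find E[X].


Write X = Σ_{i=1}^{210} X_i, where X_i = 1_{π(i) > i}.
For each fixed i, π(i) is uniform over {1, …, 210} (marginal of a uniform permutation), so P[π(i) > i] = (n − i)/n. Summing: Σ_{i=1}^{210} (n − i)/n = (0 + 1 + … + 209)/210 = 210(210 − 1)/(2·210) = (210 − 1)/2.
Hence E[X] = Σ_{i=1}^{210} (210 − i)/210 = 209/2 ≈ 104.50000.

E[X] = 209/2 = 104.50000.


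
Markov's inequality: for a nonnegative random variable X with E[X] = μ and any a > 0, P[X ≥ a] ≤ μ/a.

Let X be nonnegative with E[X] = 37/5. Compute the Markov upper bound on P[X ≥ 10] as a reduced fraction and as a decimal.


μ = E[X] = 37/5, a = 10.
Markov: P[X ≥ 10] ≤ μ/a = (37/5)/10 = 37/50.
Numerically: ≈ 0.740000.
(Since a = 10 > μ = 7.400000, the bound 37/50 is < 1 and informative.)

P[X ≥ 10] ≤ 37/50 ≈ 0.740000.


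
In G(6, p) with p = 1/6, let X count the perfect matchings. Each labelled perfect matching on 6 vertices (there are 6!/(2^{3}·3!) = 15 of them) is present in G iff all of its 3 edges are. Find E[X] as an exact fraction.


K_6 has 6!/(2^{3}·3!) = 15 labelled perfect matchings.
For each such perfect matching H, let X_H = 1 if all 3 edges of H are present in G. Then P[X_H = 1] = p^{3} = (1/6)^{3} = 1/216.
Summing the indicators: E[X] = Σ_H E[X_H] = 15 · p^{3} = 15 · 1/216 = 5/72.
Numerically: E[X] ≈ 0.069444.

E[X] = 15 · (1/6)^{3} = 5/72 ≈ 0.069444.


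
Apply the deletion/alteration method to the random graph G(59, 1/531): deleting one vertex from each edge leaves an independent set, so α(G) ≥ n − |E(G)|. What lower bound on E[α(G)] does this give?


E[|E(G)|] = C(59, 2)·p = 1711 · (1/531) = 29/9.
E[α(G)] ≥ n − E[|E(G)|] = 59 − 29/9 = 502/9.
Numerically: ≈ 55.777778.
(This is only a lower bound; the true E[α(G)] may be larger.)

E[α(G)] ≥ 502/9 ≈ 55.777778.


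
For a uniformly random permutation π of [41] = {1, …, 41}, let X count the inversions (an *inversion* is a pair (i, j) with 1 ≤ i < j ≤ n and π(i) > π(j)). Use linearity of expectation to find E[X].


Write X = Σ X_I over the C(41, 2) = 820 pairs i < j, with X_I the indicator of one inversion.
There are 820 indicators.
For each fixed pair i < j, the values π(i) and π(j) are two distinct elements of {1, …, 41} in uniformly random order; by symmetry P[π(i) > π(j)] = 1/2.
By linearity: E[X] = 820 · (1/2) = C(41, 2) · (1/2) = 820/2 = 410 ≈ 410.000.

E[X] = 410 = 410.000.


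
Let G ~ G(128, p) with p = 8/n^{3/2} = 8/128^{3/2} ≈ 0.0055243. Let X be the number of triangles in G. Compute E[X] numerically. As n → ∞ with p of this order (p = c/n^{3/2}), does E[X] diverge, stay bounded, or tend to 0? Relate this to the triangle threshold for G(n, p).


Number of potential triangles: C(128, 3) = 341376.
Each occurs with probability p³ ≈ (0.0055243)³ ≈ 1.6858739e-07.
By linearity: E[X] = C(128, 3)·p³ ≈ 341376 · 1.6858739e-07 ≈ 0.05755.
Since α = 3/2 > 1, p = c/n^{3/2} = o(1/n) is below the triangle threshold p ~ 1/n. Asymptotically E[X] ~ (c³/6)·n^{3(1−α)} = (8³/6)·n^{-1.5} → 0, so by Markov's inequality G has no triangles w.h.p.

E[X] ≈ 0.05755; in regime p = Θ(1/n^{3/2}) E[X] tends to 0 (below the triangle threshold p ~ 1/n).


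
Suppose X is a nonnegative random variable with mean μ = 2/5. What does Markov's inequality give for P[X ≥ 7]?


μ = E[X] = 2/5, a = 7.
Markov: P[X ≥ 7] ≤ μ/a = (2/5)/7 = 2/35.
Numerically: ≈ 0.057143.
(Since a = 7 > μ = 0.400000, the bound 2/35 is < 1 and informative.)

P[X ≥ 7] ≤ 2/35 ≈ 0.057143.


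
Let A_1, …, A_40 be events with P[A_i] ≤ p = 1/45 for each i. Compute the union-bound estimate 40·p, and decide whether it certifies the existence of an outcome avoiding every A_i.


Union bound: P[∪_{i=1}^{40} A_i] ≤ Σ_i P[A_i] ≤ 40·p = 40·(1/45) = 8/9.
Numerically: 8/9 ≈ 0.889.
Is 8/9 < 1? YES.
Since P[∪ A_i] ≤ 8/9 < 1, the complement has P[∩ A_i^c] ≥ 1 − 8/9 = 1/9 > 0, so some outcome avoids every A_i.

40·p = 8/9 ≈ 0.889; existence CERTIFIED by the union bound.


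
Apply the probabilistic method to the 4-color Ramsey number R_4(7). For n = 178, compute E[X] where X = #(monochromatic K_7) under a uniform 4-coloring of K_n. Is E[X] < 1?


E[X] = C(178, 7) · 4^{1 − 21} = 996867063280 · 4^{−20} = 996867063280/1099511627776.
As a reduced fraction: E[X] = 62304191455/68719476736 ≈ 0.906645.
Is E[X] < 1? YES.
Since E[X] < 1, there exists a 4-coloring of K_{178} with no monochromatic K_7; hence R_4(7) > 178.

E[X] = 62304191455/68719476736 ≈ 0.906645; E[X] < 1, so R_4(7) > 178.


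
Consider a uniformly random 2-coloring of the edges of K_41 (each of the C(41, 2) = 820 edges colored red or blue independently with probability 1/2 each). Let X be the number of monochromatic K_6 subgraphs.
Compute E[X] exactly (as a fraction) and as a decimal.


Let X = Σ_S X_S over the C(41, 6) = 4496388 subsets S of size 6, where X_S = 1 if the K_6 on S is monochromatic.
For a fixed S, the K_6 on S has C(6, 2) = 15 edges. P[all 15 edges red] = (1/2)^15, and likewise for blue, so P[monochromatic] = 2·(1/2)^15 = 2^{1 − 15} = 1/16384.
By linearity of expectation: E[X] = C(41, 6) · 2^{1 − 15} = 4496388 · 1/16384 = 1124097/4096.
Numerically: E[X] ≈ 274.4377.

E[X] = C(41,6)·2^(1−C(6,2)) = 1124097/4096 ≈ 274.4377.
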